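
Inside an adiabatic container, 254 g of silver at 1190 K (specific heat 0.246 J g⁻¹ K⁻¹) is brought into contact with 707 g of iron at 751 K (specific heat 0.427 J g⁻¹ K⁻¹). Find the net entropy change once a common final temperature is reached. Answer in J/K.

Energy balance: T_f = (m₁c₁T₁ + m₂c₂T₂)/(m₁c₁ + m₂c₂) = 826.28 K.
ΔS₁ = m₁c₁ ln(T_f/T₁) = 62.484 × ln(826.28/1190) = -22.79 J/K.
ΔS₂ = m₂c₂ ln(T_f/T₂) = 301.889 × ln(826.28/751) = 28.84 J/K.
ΔS_total = -22.79 + 28.84 = 6.05 J/K.

ΔS_total = 6.05 J/K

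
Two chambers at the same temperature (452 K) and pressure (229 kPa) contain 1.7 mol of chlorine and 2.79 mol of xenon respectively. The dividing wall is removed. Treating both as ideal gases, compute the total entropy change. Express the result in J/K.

ΔS_mix = 24.8 J/K

Mole fractions: x_A = 1.7/4.49 = 0.379, x_B = 0.621.
ΔS_mix = −R(n_A ln x_A + n_B ln x_B) = −8.314 × (1.7 ln 0.379 + 2.79 ln 0.621) = 24.8 J/K.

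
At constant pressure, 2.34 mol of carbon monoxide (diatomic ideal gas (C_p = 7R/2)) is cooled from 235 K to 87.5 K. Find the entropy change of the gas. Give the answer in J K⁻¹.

ΔS = -67.3 J/K

At constant pressure, ΔS = nC_p ln(T₂/T₁) with C_p = 7R/2 = 29.1 J mol⁻¹ K⁻¹.
ΔS = 2.34 × 29.1 × ln(87.5/235) = -67.3 J/K.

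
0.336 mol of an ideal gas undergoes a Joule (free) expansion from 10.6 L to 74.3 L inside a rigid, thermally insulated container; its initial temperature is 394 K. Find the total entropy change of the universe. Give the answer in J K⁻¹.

ΔS_universe = 5.44 J/K

For an ideal gas in free expansion Q = 0 and W = 0, so T is unchanged.
Entropy is a state function; using a reversible isothermal path, ΔS_gas = nR ln(V₂/V₁) = 0.336 × 8.314 × ln(74.3/10.6) = 5.44 J/K.
The insulated surroundings exchange no heat, so ΔS_surr = 0 and ΔS_universe = ΔS_gas.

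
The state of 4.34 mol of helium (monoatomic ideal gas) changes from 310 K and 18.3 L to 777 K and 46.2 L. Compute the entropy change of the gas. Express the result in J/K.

Entropy is a state function: ΔS = nC_V ln(T₂/T₁) + nR ln(V₂/V₁), with C_V = 3R/2 = 12.47 J mol⁻¹ K⁻¹ for a monoatomic ideal gas.
ΔS = 4.34 × [12.47 × ln(777/310) + 8.314 × ln(46.2/18.3)] = 83.1 J/K.

ΔS = 83.1 J/K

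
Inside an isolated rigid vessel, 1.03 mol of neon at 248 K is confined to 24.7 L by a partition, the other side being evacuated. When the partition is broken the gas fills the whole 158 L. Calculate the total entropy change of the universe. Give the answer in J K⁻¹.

For an ideal gas in free expansion Q = 0 and W = 0, so T is unchanged.
Entropy is a state function; using a reversible isothermal path, ΔS_gas = nR ln(V₂/V₁) = 1.03 × 8.314 × ln(158/24.7) = 15.9 J/K.
The insulated surroundings exchange no heat, so ΔS_surr = 0 and ΔS_universe = ΔS_gas.

ΔS_universe = 15.9 J/K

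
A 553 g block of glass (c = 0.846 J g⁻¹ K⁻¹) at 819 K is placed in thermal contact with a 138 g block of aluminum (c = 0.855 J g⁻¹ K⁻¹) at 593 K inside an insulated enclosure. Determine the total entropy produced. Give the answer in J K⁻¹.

Energy balance: T_f = (m₁c₁T₁ + m₂c₂T₂)/(m₁c₁ + m₂c₂) = 773.48 K.
ΔS₁ = m₁c₁ ln(T_f/T₁) = 467.838 × ln(773.48/819) = -26.75 J/K.
ΔS₂ = m₂c₂ ln(T_f/T₂) = 117.99 × ln(773.48/593) = 31.35 J/K.
ΔS_total = -26.75 + 31.35 = 4.6 J/K.

ΔS_total = 4.6 J/K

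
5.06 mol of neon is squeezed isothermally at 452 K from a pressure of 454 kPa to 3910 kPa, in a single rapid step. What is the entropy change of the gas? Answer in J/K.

Entropy is a state function, so ΔS_gas depends only on the end states.
For an isothermal ideal gas ΔS_gas = nR ln(P₁/P₂) = 5.06 × 8.314 × ln(454/3910) = -90.6 J/K.

ΔS_gas = -90.6 J/K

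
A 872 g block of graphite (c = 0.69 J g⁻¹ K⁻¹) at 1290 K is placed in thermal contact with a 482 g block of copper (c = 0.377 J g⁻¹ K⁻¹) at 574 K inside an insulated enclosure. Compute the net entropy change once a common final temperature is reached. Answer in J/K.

Energy balance: T_f = (m₁c₁T₁ + m₂c₂T₂)/(m₁c₁ + m₂c₂) = 1123.9 K.
ΔS₁ = m₁c₁ ln(T_f/T₁) = 601.68 × ln(1123.9/1290) = -82.92 J/K.
ΔS₂ = m₂c₂ ln(T_f/T₂) = 181.714 × ln(1123.9/574) = 122.1 J/K.
ΔS_total = -82.92 + 122.1 = 39.2 J/K.

ΔS_total = 39.2 J/K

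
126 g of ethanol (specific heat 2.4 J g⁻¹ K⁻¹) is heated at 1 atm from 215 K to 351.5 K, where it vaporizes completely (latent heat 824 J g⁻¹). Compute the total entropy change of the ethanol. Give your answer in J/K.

ΔS = 444 J/K

Warming step: ΔS₁ = m c ln(T_tr/T_i) = 126 × 2.4 × ln(351.5/215) = 148.7 J/K.
Phase change: ΔS₂ = +mL/T_tr = 126 × 824 / 351.5 = 295.4 J/K.
ΔS_total = (148.7) + (295.4) = 444 J/K.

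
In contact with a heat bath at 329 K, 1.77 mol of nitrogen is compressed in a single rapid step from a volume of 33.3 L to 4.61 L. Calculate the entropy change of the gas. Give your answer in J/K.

ΔS_gas = -29.1 J/K

Entropy is a state function, so ΔS_gas depends only on the end states.
For an isothermal ideal gas ΔS_gas = nR ln(V₂/V₁) = 1.77 × 8.314 × ln(4.61/33.3) = -29.1 J/K.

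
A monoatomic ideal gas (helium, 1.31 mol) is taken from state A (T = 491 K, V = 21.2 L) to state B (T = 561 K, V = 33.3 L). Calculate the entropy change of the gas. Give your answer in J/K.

ΔS = 7.1 J/K

Entropy is a state function: ΔS = nC_V ln(T₂/T₁) + nR ln(V₂/V₁), with C_V = 3R/2 = 12.47 J mol⁻¹ K⁻¹ for a monoatomic ideal gas.
ΔS = 1.31 × [12.47 × ln(561/491) + 8.314 × ln(33.3/21.2)] = 7.1 J/K.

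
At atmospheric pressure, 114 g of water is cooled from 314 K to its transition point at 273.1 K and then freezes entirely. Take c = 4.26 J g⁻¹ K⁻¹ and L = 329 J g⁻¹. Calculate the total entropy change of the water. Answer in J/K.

Cooling step: ΔS₁ = m c ln(T_tr/T_i) = 114 × 4.26 × ln(273.1/314) = -67.77 J/K.
Phase change: ΔS₂ = −mL/T_tr = −114 × 329 / 273.1 = -137.3 J/K.
ΔS_total = (-67.77) + (-137.3) = -205 J/K.

ΔS = -205 J/K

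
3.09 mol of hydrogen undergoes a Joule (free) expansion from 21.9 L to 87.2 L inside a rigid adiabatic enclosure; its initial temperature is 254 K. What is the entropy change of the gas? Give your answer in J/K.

No heat is exchanged and no work is done, so the ideal-gas temperature stays constant.
Entropy is a state function; using a reversible isothermal path, ΔS_gas = nR ln(V₂/V₁) = 3.09 × 8.314 × ln(87.2/21.9) = 35.5 J/K.

ΔS_gas = 35.5 J/K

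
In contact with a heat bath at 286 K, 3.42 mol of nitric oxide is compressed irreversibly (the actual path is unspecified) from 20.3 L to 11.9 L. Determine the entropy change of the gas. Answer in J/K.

ΔS_gas = -15.2 J/K

Entropy is a state function, so ΔS_gas depends only on the end states.
For an isothermal ideal gas ΔS_gas = nR ln(V₂/V₁) = 3.42 × 8.314 × ln(11.9/20.3) = -15.2 J/K.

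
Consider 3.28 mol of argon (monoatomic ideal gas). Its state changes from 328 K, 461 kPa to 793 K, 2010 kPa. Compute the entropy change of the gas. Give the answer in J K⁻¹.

ΔS = nC_p ln(T₂/T₁) − nR ln(P₂/P₁), with C_p = 5R/2 = 20.79 J mol⁻¹ K⁻¹ for a monoatomic ideal gas.
ΔS = 3.28 × [20.79 × ln(793/328) − 8.314 × ln(2010/461)] = 20 J/K.

ΔS = 20 J/K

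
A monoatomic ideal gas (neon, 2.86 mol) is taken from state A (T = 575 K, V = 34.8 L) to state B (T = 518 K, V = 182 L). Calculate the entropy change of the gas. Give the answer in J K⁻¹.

ΔS = 35.6 J/K

Entropy is a state function: ΔS = nC_V ln(T₂/T₁) + nR ln(V₂/V₁), with C_V = 3R/2 = 12.47 J mol⁻¹ K⁻¹ for a monoatomic ideal gas.
ΔS = 2.86 × [12.47 × ln(518/575) + 8.314 × ln(182/34.8)] = 35.6 J/K.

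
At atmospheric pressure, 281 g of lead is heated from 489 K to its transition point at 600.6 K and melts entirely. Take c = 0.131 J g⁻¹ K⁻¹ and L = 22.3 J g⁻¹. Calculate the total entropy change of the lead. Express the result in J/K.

Warming step: ΔS₁ = m c ln(T_tr/T_i) = 281 × 0.131 × ln(600.6/489) = 7.567 J/K.
Phase change: ΔS₂ = +mL/T_tr = 281 × 22.3 / 600.6 = 10.43 J/K.
ΔS_total = (7.567) + (10.43) = 18 J/K.

ΔS = 18 J/K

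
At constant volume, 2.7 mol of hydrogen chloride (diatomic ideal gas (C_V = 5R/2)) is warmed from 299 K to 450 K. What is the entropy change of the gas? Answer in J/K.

At constant volume, ΔS = nC_V ln(T₂/T₁) with C_V = 5R/2 = 20.79 J mol⁻¹ K⁻¹.
ΔS = 2.7 × 20.79 × ln(450/299) = 22.9 J/K.

ΔS = 22.9 J/K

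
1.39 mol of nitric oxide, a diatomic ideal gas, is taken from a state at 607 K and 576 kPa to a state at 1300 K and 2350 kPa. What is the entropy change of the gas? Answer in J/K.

ΔS = nC_p ln(T₂/T₁) − nR ln(P₂/P₁), with C_p = 7R/2 = 29.1 J mol⁻¹ K⁻¹ for a diatomic ideal gas.
ΔS = 1.39 × [29.1 × ln(1300/607) − 8.314 × ln(2350/576)] = 14.6 J/K.

ΔS = 14.6 J/K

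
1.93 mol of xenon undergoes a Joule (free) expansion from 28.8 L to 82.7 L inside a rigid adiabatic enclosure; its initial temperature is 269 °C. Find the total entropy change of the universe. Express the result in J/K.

ΔS_universe = 16.9 J/K

For an ideal gas in free expansion Q = 0 and W = 0, so T is unchanged.
Entropy is a state function; using a reversible isothermal path, ΔS_gas = nR ln(V₂/V₁) = 1.93 × 8.314 × ln(82.7/28.8) = 16.9 J/K.
The insulated surroundings exchange no heat, so ΔS_surr = 0 and ΔS_universe = ΔS_gas.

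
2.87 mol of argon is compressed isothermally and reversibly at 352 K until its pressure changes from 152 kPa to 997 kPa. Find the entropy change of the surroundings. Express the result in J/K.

For an isothermal ideal gas ΔS_gas = nR ln(P₁/P₂) = 2.87 × 8.314 × ln(152/997) = -44.9 J/K.
The process is reversible, so ΔS_surr = −ΔS_gas = 44.9 J/K and ΔS_universe = 0.

ΔS_surr = 44.9 J/K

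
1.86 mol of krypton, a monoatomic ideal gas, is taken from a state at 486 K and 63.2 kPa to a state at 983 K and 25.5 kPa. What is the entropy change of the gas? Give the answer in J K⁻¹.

ΔS = 41.3 J/K

ΔS = nC_p ln(T₂/T₁) − nR ln(P₂/P₁), with C_p = 5R/2 = 20.79 J mol⁻¹ K⁻¹ for a monoatomic ideal gas.
ΔS = 1.86 × [20.79 × ln(983/486) − 8.314 × ln(25.5/63.2)] = 41.3 J/K.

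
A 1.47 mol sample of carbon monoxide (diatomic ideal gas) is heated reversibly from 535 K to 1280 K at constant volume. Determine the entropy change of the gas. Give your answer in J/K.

ΔS = 26.7 J/K

At constant volume, ΔS = nC_V ln(T₂/T₁) with C_V = 5R/2 = 20.79 J mol⁻¹ K⁻¹.
ΔS = 1.47 × 20.79 × ln(1280/535) = 26.7 J/K.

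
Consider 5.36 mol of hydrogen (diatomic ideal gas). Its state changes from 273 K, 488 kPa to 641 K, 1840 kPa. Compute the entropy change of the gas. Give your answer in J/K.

ΔS = 74 J/K

ΔS = nC_p ln(T₂/T₁) − nR ln(P₂/P₁), with C_p = 7R/2 = 29.1 J mol⁻¹ K⁻¹ for a diatomic ideal gas.
ΔS = 5.36 × [29.1 × ln(641/273) − 8.314 × ln(1840/488)] = 74 J/K.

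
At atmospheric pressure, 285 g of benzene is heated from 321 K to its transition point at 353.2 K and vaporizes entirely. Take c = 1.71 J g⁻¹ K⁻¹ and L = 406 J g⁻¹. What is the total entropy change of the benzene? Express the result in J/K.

ΔS = 374 J/K

Warming step: ΔS₁ = m c ln(T_tr/T_i) = 285 × 1.71 × ln(353.2/321) = 46.59 J/K.
Phase change: ΔS₂ = +mL/T_tr = 285 × 406 / 353.2 = 327.6 J/K.
ΔS_total = (46.59) + (327.6) = 374 J/K.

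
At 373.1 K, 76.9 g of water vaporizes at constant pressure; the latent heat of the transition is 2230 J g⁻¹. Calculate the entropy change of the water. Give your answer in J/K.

Heat absorbed by the substance: Q = mL = 76.9 × 2230 = 171487 J.
At constant T, ΔS = Q_rev/T = 171487 / 373.1 = 460 J/K.

ΔS = 460 J/K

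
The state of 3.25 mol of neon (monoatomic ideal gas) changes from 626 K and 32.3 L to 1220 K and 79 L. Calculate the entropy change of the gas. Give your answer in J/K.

ΔS = 51.2 J/K

Entropy is a state function: ΔS = nC_V ln(T₂/T₁) + nR ln(V₂/V₁), with C_V = 3R/2 = 12.47 J mol⁻¹ K⁻¹ for a monoatomic ideal gas.
ΔS = 3.25 × [12.47 × ln(1220/626) + 8.314 × ln(79/32.3)] = 51.2 J/K.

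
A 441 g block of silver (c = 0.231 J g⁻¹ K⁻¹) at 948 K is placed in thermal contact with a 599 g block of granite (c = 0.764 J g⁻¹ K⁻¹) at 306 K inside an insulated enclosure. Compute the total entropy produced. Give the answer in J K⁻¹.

Energy balance: T_f = (m₁c₁T₁ + m₂c₂T₂)/(m₁c₁ + m₂c₂) = 422.89 K.
ΔS₁ = m₁c₁ ln(T_f/T₁) = 101.871 × ln(422.89/948) = -82.234 J/K.
ΔS₂ = m₂c₂ ln(T_f/T₂) = 457.636 × ln(422.89/306) = 148.06 J/K.
ΔS_total = -82.234 + 148.06 = 65.8 J/K.

ΔS_total = 65.8 J/K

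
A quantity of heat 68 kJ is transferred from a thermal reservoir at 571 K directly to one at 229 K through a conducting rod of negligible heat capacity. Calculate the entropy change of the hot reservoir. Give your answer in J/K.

The hot reservoir loses heat Q, so ΔS_hot = −Q/T_H = −68000/571 = -119 J/K.

ΔS_hot = -119 J/K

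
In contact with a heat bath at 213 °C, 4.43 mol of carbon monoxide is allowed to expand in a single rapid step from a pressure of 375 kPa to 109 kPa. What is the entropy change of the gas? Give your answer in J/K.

Entropy is a state function, so ΔS_gas depends only on the end states.
For an isothermal ideal gas ΔS_gas = nR ln(P₁/P₂) = 4.43 × 8.314 × ln(375/109) = 45.5 J/K.

ΔS_gas = 45.5 J/K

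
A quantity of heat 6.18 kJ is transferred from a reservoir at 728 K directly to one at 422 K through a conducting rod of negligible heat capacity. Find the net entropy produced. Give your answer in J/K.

ΔS_total = 6.16 J/K

ΔS_hot = −Q/T_H = −6180/728 = -8.489 J/K and ΔS_cold = +Q/T_C = 6180/422 = 14.645 J/K.
ΔS_total = -8.489 + 14.645 = 6.16 J/K, positive as the second law requires.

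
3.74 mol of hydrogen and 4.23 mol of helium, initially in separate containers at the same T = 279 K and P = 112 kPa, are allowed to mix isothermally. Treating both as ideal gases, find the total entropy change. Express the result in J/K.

ΔS_mix = 45.8 J/K

Mole fractions: x_A = 3.74/7.97 = 0.469, x_B = 0.531.
ΔS_mix = −R(n_A ln x_A + n_B ln x_B) = −8.314 × (3.74 ln 0.469 + 4.23 ln 0.531) = 45.8 J/K.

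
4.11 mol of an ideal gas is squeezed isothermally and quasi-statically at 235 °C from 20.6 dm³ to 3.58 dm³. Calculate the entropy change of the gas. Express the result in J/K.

For an isothermal ideal gas ΔS_gas = nR ln(V₂/V₁) = 4.11 × 8.314 × ln(3.58/20.6) = -59.8 J/K.

ΔS_gas = -59.8 J/K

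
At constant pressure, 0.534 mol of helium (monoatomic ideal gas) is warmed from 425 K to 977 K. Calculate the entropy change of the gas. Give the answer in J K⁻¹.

ΔS = 9.24 J/K

At constant pressure, ΔS = nC_p ln(T₂/T₁) with C_p = 5R/2 = 20.79 J mol⁻¹ K⁻¹.
ΔS = 0.534 × 20.79 × ln(977/425) = 9.24 J/K.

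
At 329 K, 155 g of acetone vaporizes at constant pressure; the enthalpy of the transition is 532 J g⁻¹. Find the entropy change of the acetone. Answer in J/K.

Heat absorbed by the substance: Q = mL = 155 × 532 = 82460 J.
At constant T, ΔS = Q_rev/T = 82460 / 329 = 251 J/K.

ΔS = 251 J/K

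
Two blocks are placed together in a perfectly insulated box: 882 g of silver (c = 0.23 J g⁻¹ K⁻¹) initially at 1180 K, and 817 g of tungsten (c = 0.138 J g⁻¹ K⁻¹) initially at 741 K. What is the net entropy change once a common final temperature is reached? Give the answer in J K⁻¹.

ΔS_total = 7.45 J/K

Energy balance: T_f = (m₁c₁T₁ + m₂c₂T₂)/(m₁c₁ + m₂c₂) = 1023.2 K.
ΔS₁ = m₁c₁ ln(T_f/T₁) = 202.86 × ln(1023.2/1180) = -28.93 J/K.
ΔS₂ = m₂c₂ ln(T_f/T₂) = 112.746 × ln(1023.2/741) = 36.38 J/K.
ΔS_total = -28.93 + 36.38 = 7.45 J/K.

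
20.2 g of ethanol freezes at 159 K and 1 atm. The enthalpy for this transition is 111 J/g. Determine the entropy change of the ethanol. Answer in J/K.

ΔS = -14.1 J/K

Heat released by the substance: Q = −mL = −20.2 × 111 = −2242.2 J.
At constant T, ΔS = Q_rev/T = −2242.2 / 159 = -14.1 J/K.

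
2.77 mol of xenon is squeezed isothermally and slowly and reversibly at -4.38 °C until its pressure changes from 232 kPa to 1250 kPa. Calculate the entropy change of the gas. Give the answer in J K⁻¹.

ΔS_gas = -38.8 J/K

For an isothermal ideal gas ΔS_gas = nR ln(P₁/P₂) = 2.77 × 8.314 × ln(232/1250) = -38.8 J/K.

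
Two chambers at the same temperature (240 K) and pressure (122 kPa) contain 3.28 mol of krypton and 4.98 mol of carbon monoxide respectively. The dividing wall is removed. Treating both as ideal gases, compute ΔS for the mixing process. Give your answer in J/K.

Mole fractions: x_A = 3.28/8.26 = 0.397, x_B = 0.603.
ΔS_mix = −R(n_A ln x_A + n_B ln x_B) = −8.314 × (3.28 ln 0.397 + 4.98 ln 0.603) = 46.1 J/K.

ΔS_mix = 46.1 J/K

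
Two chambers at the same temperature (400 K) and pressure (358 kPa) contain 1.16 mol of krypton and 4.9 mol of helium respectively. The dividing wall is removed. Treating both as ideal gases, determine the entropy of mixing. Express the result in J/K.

ΔS_mix = 24.6 J/K

Mole fractions: x_A = 1.16/6.06 = 0.191, x_B = 0.809.
ΔS_mix = −R(n_A ln x_A + n_B ln x_B) = −8.314 × (1.16 ln 0.191 + 4.9 ln 0.809) = 24.6 J/K.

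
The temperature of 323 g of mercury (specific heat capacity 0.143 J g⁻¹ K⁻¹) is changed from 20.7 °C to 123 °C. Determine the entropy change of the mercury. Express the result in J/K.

ΔS = 13.8 J/K

In kelvin: T₁ = 293.85 K, T₂ = 396.15 K. ΔS = ∫dQ_rev/T = m c ln(T₂/T₁) = 323 × 0.143 × ln(396.15/293.85) = 13.8 J/K.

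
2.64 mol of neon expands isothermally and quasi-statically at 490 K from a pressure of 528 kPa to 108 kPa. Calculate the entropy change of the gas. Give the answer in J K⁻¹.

ΔS_gas = 34.8 J/K

For an isothermal ideal gas ΔS_gas = nR ln(P₁/P₂) = 2.64 × 8.314 × ln(528/108) = 34.8 J/K.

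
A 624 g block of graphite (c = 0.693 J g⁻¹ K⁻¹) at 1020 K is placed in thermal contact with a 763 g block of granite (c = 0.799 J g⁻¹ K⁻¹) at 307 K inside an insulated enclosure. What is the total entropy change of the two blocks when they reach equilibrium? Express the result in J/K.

ΔS_total = 184 J/K

Energy balance: T_f = (m₁c₁T₁ + m₂c₂T₂)/(m₁c₁ + m₂c₂) = 602.88 K.
ΔS₁ = m₁c₁ ln(T_f/T₁) = 432.432 × ln(602.88/1020) = -227.4 J/K.
ΔS₂ = m₂c₂ ln(T_f/T₂) = 609.637 × ln(602.88/307) = 411.4 J/K.
ΔS_total = -227.4 + 411.4 = 184 J/K.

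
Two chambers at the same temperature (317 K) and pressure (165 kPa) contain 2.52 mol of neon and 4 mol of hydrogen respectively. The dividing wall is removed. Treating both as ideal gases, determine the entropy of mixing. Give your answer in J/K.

ΔS_mix = 36.2 J/K

Mole fractions: x_A = 2.52/6.52 = 0.387, x_B = 0.613.
ΔS_mix = −R(n_A ln x_A + n_B ln x_B) = −8.314 × (2.52 ln 0.387 + 4 ln 0.613) = 36.2 J/K.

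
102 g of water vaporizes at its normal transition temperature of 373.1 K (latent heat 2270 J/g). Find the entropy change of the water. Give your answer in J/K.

ΔS = 621 J/K

Heat absorbed by the substance: Q = mL = 102 × 2270 = 231540 J.
At constant T, ΔS = Q_rev/T = 231540 / 373.1 = 621 J/K.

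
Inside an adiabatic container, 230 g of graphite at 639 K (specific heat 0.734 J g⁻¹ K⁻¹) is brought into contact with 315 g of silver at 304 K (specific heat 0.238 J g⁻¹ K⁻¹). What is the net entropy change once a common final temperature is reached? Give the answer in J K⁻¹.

ΔS_total = 12.8 J/K

Energy balance: T_f = (m₁c₁T₁ + m₂c₂T₂)/(m₁c₁ + m₂c₂) = 535.98 K.
ΔS₁ = m₁c₁ ln(T_f/T₁) = 168.82 × ln(535.98/639) = -29.68 J/K.
ΔS₂ = m₂c₂ ln(T_f/T₂) = 74.97 × ln(535.98/304) = 42.51 J/K.
ΔS_total = -29.68 + 42.51 = 12.8 J/K.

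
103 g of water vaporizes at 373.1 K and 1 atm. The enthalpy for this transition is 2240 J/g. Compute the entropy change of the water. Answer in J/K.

ΔS = 618 J/K

Heat absorbed by the substance: Q = mL = 103 × 2240 = 230720 J.
At constant T, ΔS = Q_rev/T = 230720 / 373.1 = 618 J/K.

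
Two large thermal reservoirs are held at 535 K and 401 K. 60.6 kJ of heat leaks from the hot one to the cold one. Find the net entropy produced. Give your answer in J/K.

ΔS_total = 37.9 J/K

ΔS_hot = −Q/T_H = −60600/535 = -113.27 J/K and ΔS_cold = +Q/T_C = 60600/401 = 151.12 J/K.
ΔS_total = -113.27 + 151.12 = 37.9 J/K, positive as the second law requires.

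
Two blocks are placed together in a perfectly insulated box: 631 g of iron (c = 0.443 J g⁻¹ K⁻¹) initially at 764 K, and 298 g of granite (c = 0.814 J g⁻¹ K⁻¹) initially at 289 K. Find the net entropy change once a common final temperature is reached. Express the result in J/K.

ΔS_total = 57.8 J/K

Energy balance: T_f = (m₁c₁T₁ + m₂c₂T₂)/(m₁c₁ + m₂c₂) = 543.31 K.
ΔS₁ = m₁c₁ ln(T_f/T₁) = 279.533 × ln(543.31/764) = -95.29 J/K.
ΔS₂ = m₂c₂ ln(T_f/T₂) = 242.572 × ln(543.31/289) = 153.1 J/K.
ΔS_total = -95.29 + 153.1 = 57.8 J/K.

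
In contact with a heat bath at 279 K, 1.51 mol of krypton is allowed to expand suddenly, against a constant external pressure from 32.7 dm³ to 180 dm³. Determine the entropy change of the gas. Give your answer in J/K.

ΔS_gas = 21.4 J/K

Entropy is a state function, so ΔS_gas depends only on the end states.
For an isothermal ideal gas ΔS_gas = nR ln(V₂/V₁) = 1.51 × 8.314 × ln(180/32.7) = 21.4 J/K.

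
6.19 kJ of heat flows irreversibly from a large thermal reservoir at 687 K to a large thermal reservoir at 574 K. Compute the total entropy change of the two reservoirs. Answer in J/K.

ΔS_total = 1.77 J/K

ΔS_hot = −Q/T_H = −6190/687 = -9.01 J/K and ΔS_cold = +Q/T_C = 6190/574 = 10.78 J/K.
ΔS_total = -9.01 + 10.78 = 1.77 J/K, positive as the second law requires.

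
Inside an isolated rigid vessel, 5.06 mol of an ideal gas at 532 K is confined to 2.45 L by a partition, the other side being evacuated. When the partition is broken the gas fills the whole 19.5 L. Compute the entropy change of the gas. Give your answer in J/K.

For an ideal gas in free expansion Q = 0 and W = 0, so T is unchanged.
Entropy is a state function; using a reversible isothermal path, ΔS_gas = nR ln(V₂/V₁) = 5.06 × 8.314 × ln(19.5/2.45) = 87.3 J/K.

ΔS_gas = 87.3 J/K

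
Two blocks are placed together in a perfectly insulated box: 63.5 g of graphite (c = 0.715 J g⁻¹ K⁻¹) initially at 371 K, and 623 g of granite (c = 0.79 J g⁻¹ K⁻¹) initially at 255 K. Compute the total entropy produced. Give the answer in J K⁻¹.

Energy balance: T_f = (m₁c₁T₁ + m₂c₂T₂)/(m₁c₁ + m₂c₂) = 264.8 K.
ΔS₁ = m₁c₁ ln(T_f/T₁) = 45.4025 × ln(264.8/371) = -15.311 J/K.
ΔS₂ = m₂c₂ ln(T_f/T₂) = 492.17 × ln(264.8/255) = 18.555 J/K.
ΔS_total = -15.311 + 18.555 = 3.24 J/K.

ΔS_total = 3.24 J/K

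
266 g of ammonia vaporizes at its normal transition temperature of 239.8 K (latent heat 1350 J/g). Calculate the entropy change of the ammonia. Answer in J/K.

Heat absorbed by the substance: Q = mL = 266 × 1350 = 359100 J.
At constant T, ΔS = Q_rev/T = 359100 / 239.8 = 1500 J/K.

ΔS = 1500 J/K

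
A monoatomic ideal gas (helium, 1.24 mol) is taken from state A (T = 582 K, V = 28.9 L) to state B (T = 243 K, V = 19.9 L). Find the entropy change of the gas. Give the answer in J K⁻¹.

ΔS = -17.4 J/K

Entropy is a state function: ΔS = nC_V ln(T₂/T₁) + nR ln(V₂/V₁), with C_V = 3R/2 = 12.47 J mol⁻¹ K⁻¹ for a monoatomic ideal gas.
ΔS = 1.24 × [12.47 × ln(243/582) + 8.314 × ln(19.9/28.9)] = -17.4 J/K.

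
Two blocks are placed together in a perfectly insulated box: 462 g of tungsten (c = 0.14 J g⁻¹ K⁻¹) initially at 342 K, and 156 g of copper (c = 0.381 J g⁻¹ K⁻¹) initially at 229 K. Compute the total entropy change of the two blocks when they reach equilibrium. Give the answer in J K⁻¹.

Energy balance: T_f = (m₁c₁T₁ + m₂c₂T₂)/(m₁c₁ + m₂c₂) = 287.89 K.
ΔS₁ = m₁c₁ ln(T_f/T₁) = 64.68 × ln(287.89/342) = -11.14 J/K.
ΔS₂ = m₂c₂ ln(T_f/T₂) = 59.436 × ln(287.89/229) = 13.6 J/K.
ΔS_total = -11.14 + 13.6 = 2.46 J/K.

ΔS_total = 2.46 J/K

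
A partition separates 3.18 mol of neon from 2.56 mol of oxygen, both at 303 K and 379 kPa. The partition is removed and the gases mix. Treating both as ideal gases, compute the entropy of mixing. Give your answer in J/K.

Mole fractions: x_A = 3.18/5.74 = 0.554, x_B = 0.446.
ΔS_mix = −R(n_A ln x_A + n_B ln x_B) = −8.314 × (3.18 ln 0.554 + 2.56 ln 0.446) = 32.8 J/K.

ΔS_mix = 32.8 J/K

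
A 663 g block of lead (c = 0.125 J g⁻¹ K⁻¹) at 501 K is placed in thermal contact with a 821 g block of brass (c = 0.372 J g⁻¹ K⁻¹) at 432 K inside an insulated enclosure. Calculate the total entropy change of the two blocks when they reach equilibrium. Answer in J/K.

Energy balance: T_f = (m₁c₁T₁ + m₂c₂T₂)/(m₁c₁ + m₂c₂) = 446.73 K.
ΔS₁ = m₁c₁ ln(T_f/T₁) = 82.875 × ln(446.73/501) = -9.5023 J/K.
ΔS₂ = m₂c₂ ln(T_f/T₂) = 305.412 × ln(446.73/432) = 10.238 J/K.
ΔS_total = -9.5023 + 10.238 = 0.736 J/K.

ΔS_total = 0.736 J/K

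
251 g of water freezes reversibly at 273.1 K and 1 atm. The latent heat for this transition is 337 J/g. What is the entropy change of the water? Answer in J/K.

ΔS = -310 J/K

Heat released by the substance: Q = −mL = −251 × 337 = −84587 J.
At constant T, ΔS = Q_rev/T = −84587 / 273.1 = -310 J/K.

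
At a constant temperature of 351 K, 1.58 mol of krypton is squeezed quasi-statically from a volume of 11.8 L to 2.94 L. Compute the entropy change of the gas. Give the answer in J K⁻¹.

For an isothermal ideal gas ΔS_gas = nR ln(V₂/V₁) = 1.58 × 8.314 × ln(2.94/11.8) = -18.3 J/K.

ΔS_gas = -18.3 J/K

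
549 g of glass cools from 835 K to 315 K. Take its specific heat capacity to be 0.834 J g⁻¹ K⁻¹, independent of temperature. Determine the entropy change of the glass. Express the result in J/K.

ΔS = ∫dQ_rev/T = m c ln(T₂/T₁) = 549 × 0.834 × ln(315/835) = -446 J/K.

ΔS = -446 J/K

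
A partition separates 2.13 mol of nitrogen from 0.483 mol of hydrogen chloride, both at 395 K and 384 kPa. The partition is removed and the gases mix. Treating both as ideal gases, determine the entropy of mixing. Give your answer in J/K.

ΔS_mix = 10.4 J/K

Mole fractions: x_A = 2.13/2.61 = 0.815, x_B = 0.185.
ΔS_mix = −R(n_A ln x_A + n_B ln x_B) = −8.314 × (2.13 ln 0.815 + 0.483 ln 0.185) = 10.4 J/K.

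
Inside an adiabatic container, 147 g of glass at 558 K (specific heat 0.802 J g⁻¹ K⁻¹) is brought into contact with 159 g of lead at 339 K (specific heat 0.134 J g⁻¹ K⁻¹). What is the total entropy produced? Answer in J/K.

ΔS_total = 1.99 J/K

Energy balance: T_f = (m₁c₁T₁ + m₂c₂T₂)/(m₁c₁ + m₂c₂) = 524.48 K.
ΔS₁ = m₁c₁ ln(T_f/T₁) = 117.894 × ln(524.48/558) = -7.304 J/K.
ΔS₂ = m₂c₂ ln(T_f/T₂) = 21.306 × ln(524.48/339) = 9.298 J/K.
ΔS_total = -7.304 + 9.298 = 1.99 J/K.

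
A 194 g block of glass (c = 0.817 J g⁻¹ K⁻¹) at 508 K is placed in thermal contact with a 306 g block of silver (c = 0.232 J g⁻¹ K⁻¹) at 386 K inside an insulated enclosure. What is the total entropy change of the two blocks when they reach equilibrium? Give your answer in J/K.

ΔS_total = 1.78 J/K

Energy balance: T_f = (m₁c₁T₁ + m₂c₂T₂)/(m₁c₁ + m₂c₂) = 470.26 K.
ΔS₁ = m₁c₁ ln(T_f/T₁) = 158.498 × ln(470.26/508) = -12.24 J/K.
ΔS₂ = m₂c₂ ln(T_f/T₂) = 70.992 × ln(470.26/386) = 14.02 J/K.
ΔS_total = -12.24 + 14.02 = 1.78 J/K.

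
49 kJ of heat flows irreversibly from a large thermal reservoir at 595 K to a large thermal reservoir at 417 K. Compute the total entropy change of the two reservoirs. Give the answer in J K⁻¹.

ΔS_hot = −Q/T_H = −49000/595 = -82.35 J/K and ΔS_cold = +Q/T_C = 49000/417 = 117.5 J/K.
ΔS_total = -82.35 + 117.5 = 35.2 J/K, positive as the second law requires.

ΔS_total = 35.2 J/K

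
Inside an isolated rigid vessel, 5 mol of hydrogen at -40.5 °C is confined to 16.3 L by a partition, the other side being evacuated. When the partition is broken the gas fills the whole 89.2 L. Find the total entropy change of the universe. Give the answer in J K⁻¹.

ΔS_universe = 70.7 J/K

No heat is exchanged and no work is done, so the ideal-gas temperature stays constant.
Entropy is a state function; using a reversible isothermal path, ΔS_gas = nR ln(V₂/V₁) = 5 × 8.314 × ln(89.2/16.3) = 70.7 J/K.
The insulated surroundings exchange no heat, so ΔS_surr = 0 and ΔS_universe = ΔS_gas.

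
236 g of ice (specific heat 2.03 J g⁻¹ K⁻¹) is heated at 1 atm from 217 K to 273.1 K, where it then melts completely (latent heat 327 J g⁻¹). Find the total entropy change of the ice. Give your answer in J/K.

ΔS = 393 J/K

Warming step: ΔS₁ = m c ln(T_tr/T_i) = 236 × 2.03 × ln(273.1/217) = 110.2 J/K.
Phase change: ΔS₂ = +mL/T_tr = 236 × 327 / 273.1 = 282.6 J/K.
ΔS_total = (110.2) + (282.6) = 393 J/K.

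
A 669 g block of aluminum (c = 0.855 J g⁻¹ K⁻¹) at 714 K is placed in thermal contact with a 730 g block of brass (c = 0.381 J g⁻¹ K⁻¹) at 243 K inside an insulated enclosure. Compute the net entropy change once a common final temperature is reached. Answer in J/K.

ΔS_total = 93.1 J/K

Energy balance: T_f = (m₁c₁T₁ + m₂c₂T₂)/(m₁c₁ + m₂c₂) = 559.91 K.
ΔS₁ = m₁c₁ ln(T_f/T₁) = 571.995 × ln(559.91/714) = -139.1 J/K.
ΔS₂ = m₂c₂ ln(T_f/T₂) = 278.13 × ln(559.91/243) = 232.2 J/K.
ΔS_total = -139.1 + 232.2 = 93.1 J/K.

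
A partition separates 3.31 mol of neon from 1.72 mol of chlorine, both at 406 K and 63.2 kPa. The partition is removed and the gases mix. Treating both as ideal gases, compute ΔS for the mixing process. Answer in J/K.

ΔS_mix = 26.9 J/K

Mole fractions: x_A = 3.31/5.03 = 0.658, x_B = 0.342.
ΔS_mix = −R(n_A ln x_A + n_B ln x_B) = −8.314 × (3.31 ln 0.658 + 1.72 ln 0.342) = 26.9 J/K.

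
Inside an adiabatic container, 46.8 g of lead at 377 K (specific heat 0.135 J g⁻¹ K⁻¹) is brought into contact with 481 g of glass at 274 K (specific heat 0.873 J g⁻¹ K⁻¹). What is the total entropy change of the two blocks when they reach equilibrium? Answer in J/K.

Energy balance: T_f = (m₁c₁T₁ + m₂c₂T₂)/(m₁c₁ + m₂c₂) = 275.53 K.
ΔS₁ = m₁c₁ ln(T_f/T₁) = 6.318 × ln(275.53/377) = -1.981 J/K.
ΔS₂ = m₂c₂ ln(T_f/T₂) = 419.913 × ln(275.53/274) = 2.333 J/K.
ΔS_total = -1.981 + 2.333 = 0.352 J/K.

ΔS_total = 0.352 J/K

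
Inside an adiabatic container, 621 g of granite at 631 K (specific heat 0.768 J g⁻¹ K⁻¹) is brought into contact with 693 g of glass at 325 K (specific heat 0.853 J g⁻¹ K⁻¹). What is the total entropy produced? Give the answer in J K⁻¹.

Energy balance: T_f = (m₁c₁T₁ + m₂c₂T₂)/(m₁c₁ + m₂c₂) = 461.64 K.
ΔS₁ = m₁c₁ ln(T_f/T₁) = 476.928 × ln(461.64/631) = -149.05 J/K.
ΔS₂ = m₂c₂ ln(T_f/T₂) = 591.129 × ln(461.64/325) = 207.46 J/K.
ΔS_total = -149.05 + 207.46 = 58.4 J/K.

ΔS_total = 58.4 J/K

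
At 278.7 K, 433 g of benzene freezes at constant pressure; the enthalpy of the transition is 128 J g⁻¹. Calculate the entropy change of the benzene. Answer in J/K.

Heat released by the substance: Q = −mL = −433 × 128 = −55424 J.
At constant T, ΔS = Q_rev/T = −55424 / 278.7 = -199 J/K.

ΔS = -199 J/K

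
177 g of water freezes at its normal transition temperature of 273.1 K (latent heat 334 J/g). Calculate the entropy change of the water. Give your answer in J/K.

ΔS = -216 J/K

Heat released by the substance: Q = −mL = −177 × 334 = −59118 J.
At constant T, ΔS = Q_rev/T = −59118 / 273.1 = -216 J/K.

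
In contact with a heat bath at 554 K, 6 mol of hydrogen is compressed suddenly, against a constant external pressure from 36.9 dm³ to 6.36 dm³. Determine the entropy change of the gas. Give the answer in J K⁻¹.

ΔS_gas = -87.7 J/K

Entropy is a state function, so ΔS_gas depends only on the end states.
For an isothermal ideal gas ΔS_gas = nR ln(V₂/V₁) = 6 × 8.314 × ln(6.36/36.9) = -87.7 J/K.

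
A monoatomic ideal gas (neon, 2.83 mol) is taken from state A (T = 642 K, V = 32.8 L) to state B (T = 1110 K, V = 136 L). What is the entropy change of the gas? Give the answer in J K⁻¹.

Entropy is a state function: ΔS = nC_V ln(T₂/T₁) + nR ln(V₂/V₁), with C_V = 3R/2 = 12.47 J mol⁻¹ K⁻¹ for a monoatomic ideal gas.
ΔS = 2.83 × [12.47 × ln(1110/642) + 8.314 × ln(136/32.8)] = 52.8 J/K.

ΔS = 52.8 J/K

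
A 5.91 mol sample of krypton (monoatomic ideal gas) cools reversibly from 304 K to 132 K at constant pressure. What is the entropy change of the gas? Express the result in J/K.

At constant pressure, ΔS = nC_p ln(T₂/T₁) with C_p = 5R/2 = 20.79 J mol⁻¹ K⁻¹.
ΔS = 5.91 × 20.79 × ln(132/304) = -102 J/K.

ΔS = -102 J/K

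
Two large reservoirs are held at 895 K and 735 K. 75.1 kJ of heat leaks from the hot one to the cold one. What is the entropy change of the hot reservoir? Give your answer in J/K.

The hot reservoir loses heat Q, so ΔS_hot = −Q/T_H = −75100/895 = -83.9 J/K.

ΔS_hot = -83.9 J/K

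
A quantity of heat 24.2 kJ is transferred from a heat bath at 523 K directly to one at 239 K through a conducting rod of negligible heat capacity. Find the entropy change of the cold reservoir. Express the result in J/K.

ΔS_cold = 101 J/K

The cold reservoir gains heat Q, so ΔS_cold = +Q/T_C = 24200/239 = 101 J/K.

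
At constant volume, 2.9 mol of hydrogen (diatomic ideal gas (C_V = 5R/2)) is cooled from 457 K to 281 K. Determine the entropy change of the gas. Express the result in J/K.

At constant volume, ΔS = nC_V ln(T₂/T₁) with C_V = 5R/2 = 20.79 J mol⁻¹ K⁻¹.
ΔS = 2.9 × 20.79 × ln(281/457) = -29.3 J/K.

ΔS = -29.3 J/K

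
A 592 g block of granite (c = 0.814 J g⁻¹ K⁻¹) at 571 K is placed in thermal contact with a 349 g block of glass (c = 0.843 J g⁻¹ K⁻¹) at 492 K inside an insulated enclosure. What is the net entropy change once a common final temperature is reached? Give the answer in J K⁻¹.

Energy balance: T_f = (m₁c₁T₁ + m₂c₂T₂)/(m₁c₁ + m₂c₂) = 541.05 K.
ΔS₁ = m₁c₁ ln(T_f/T₁) = 481.888 × ln(541.05/571) = -25.96 J/K.
ΔS₂ = m₂c₂ ln(T_f/T₂) = 294.207 × ln(541.05/492) = 27.96 J/K.
ΔS_total = -25.96 + 27.96 = 2 J/K.

ΔS_total = 2 J/K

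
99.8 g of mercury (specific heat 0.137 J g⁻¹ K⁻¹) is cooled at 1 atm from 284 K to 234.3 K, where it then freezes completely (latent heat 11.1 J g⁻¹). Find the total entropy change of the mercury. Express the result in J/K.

Cooling step: ΔS₁ = m c ln(T_tr/T_i) = 99.8 × 0.137 × ln(234.3/284) = -2.63 J/K.
Phase change: ΔS₂ = −mL/T_tr = −99.8 × 11.1 / 234.3 = -4.728 J/K.
ΔS_total = (-2.63) + (-4.728) = -7.36 J/K.

ΔS = -7.36 J/K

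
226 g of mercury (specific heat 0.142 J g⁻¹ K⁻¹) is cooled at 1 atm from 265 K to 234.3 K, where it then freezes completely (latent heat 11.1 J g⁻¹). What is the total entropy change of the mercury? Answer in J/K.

Cooling step: ΔS₁ = m c ln(T_tr/T_i) = 226 × 0.142 × ln(234.3/265) = -3.951 J/K.
Phase change: ΔS₂ = −mL/T_tr = −226 × 11.1 / 234.3 = -10.71 J/K.
ΔS_total = (-3.951) + (-10.71) = -14.7 J/K.

ΔS = -14.7 J/K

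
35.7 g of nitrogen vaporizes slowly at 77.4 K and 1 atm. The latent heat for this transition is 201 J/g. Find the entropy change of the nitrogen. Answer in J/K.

Heat absorbed by the substance: Q = mL = 35.7 × 201 = 7175.7 J.
At constant T, ΔS = Q_rev/T = 7175.7 / 77.4 = 92.7 J/K.

ΔS = 92.7 J/K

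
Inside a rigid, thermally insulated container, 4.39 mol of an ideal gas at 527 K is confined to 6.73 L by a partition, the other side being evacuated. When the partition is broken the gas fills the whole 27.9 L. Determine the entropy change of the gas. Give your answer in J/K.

ΔS_gas = 51.9 J/K

No heat is exchanged and no work is done, so the ideal-gas temperature stays constant.
Entropy is a state function; using a reversible isothermal path, ΔS_gas = nR ln(V₂/V₁) = 4.39 × 8.314 × ln(27.9/6.73) = 51.9 J/K.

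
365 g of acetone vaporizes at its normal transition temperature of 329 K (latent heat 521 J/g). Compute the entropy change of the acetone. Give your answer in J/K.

ΔS = 578 J/K

Heat absorbed by the substance: Q = mL = 365 × 521 = 190165 J.
At constant T, ΔS = Q_rev/T = 190165 / 329 = 578 J/K.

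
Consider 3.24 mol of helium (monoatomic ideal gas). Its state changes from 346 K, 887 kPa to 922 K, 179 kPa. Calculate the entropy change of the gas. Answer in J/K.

ΔS = nC_p ln(T₂/T₁) − nR ln(P₂/P₁), with C_p = 5R/2 = 20.79 J mol⁻¹ K⁻¹ for a monoatomic ideal gas.
ΔS = 3.24 × [20.79 × ln(922/346) − 8.314 × ln(179/887)] = 109 J/K.

ΔS = 109 J/K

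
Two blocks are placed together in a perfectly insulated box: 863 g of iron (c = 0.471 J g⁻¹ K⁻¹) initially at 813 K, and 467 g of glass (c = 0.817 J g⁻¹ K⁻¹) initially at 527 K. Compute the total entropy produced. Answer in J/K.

Energy balance: T_f = (m₁c₁T₁ + m₂c₂T₂)/(m₁c₁ + m₂c₂) = 674.52 K.
ΔS₁ = m₁c₁ ln(T_f/T₁) = 406.473 × ln(674.52/813) = -75.9 J/K.
ΔS₂ = m₂c₂ ln(T_f/T₂) = 381.539 × ln(674.52/527) = 94.17 J/K.
ΔS_total = -75.9 + 94.17 = 18.3 J/K.

ΔS_total = 18.3 J/K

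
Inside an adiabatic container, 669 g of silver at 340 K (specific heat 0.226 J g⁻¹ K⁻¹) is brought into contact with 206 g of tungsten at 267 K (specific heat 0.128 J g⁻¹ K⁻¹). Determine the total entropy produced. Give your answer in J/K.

ΔS_total = 0.619 J/K

Energy balance: T_f = (m₁c₁T₁ + m₂c₂T₂)/(m₁c₁ + m₂c₂) = 329.16 K.
ΔS₁ = m₁c₁ ln(T_f/T₁) = 151.194 × ln(329.16/340) = -4.8992 J/K.
ΔS₂ = m₂c₂ ln(T_f/T₂) = 26.368 × ln(329.16/267) = 5.5187 J/K.
ΔS_total = -4.8992 + 5.5187 = 0.619 J/K.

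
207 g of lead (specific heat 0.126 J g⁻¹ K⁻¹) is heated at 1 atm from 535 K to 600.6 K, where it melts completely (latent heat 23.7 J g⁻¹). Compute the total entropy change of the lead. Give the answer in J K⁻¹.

Warming step: ΔS₁ = m c ln(T_tr/T_i) = 207 × 0.126 × ln(600.6/535) = 3.017 J/K.
Phase change: ΔS₂ = +mL/T_tr = 207 × 23.7 / 600.6 = 8.168 J/K.
ΔS_total = (3.017) + (8.168) = 11.2 J/K.

ΔS = 11.2 J/K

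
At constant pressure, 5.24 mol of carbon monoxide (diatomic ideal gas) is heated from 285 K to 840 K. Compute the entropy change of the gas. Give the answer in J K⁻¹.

ΔS = 165 J/K

At constant pressure, ΔS = nC_p ln(T₂/T₁) with C_p = 7R/2 = 29.1 J mol⁻¹ K⁻¹.
ΔS = 5.24 × 29.1 × ln(840/285) = 165 J/K.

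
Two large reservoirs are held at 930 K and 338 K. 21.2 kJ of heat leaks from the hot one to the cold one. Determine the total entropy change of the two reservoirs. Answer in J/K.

ΔS_total = 39.9 J/K

ΔS_hot = −Q/T_H = −21200/930 = -22.8 J/K and ΔS_cold = +Q/T_C = 21200/338 = 62.72 J/K.
ΔS_total = -22.8 + 62.72 = 39.9 J/K, positive as the second law requires.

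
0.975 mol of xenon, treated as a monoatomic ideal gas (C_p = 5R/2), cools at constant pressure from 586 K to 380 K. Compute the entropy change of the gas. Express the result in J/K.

At constant pressure, ΔS = nC_p ln(T₂/T₁) with C_p = 5R/2 = 20.79 J mol⁻¹ K⁻¹.
ΔS = 0.975 × 20.79 × ln(380/586) = -8.78 J/K.

ΔS = -8.78 J/K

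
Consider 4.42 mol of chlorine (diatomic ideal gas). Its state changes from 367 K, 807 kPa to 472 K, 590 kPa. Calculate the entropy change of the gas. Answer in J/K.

ΔS = 43.9 J/K

ΔS = nC_p ln(T₂/T₁) − nR ln(P₂/P₁), with C_p = 7R/2 = 29.1 J mol⁻¹ K⁻¹ for a diatomic ideal gas.
ΔS = 4.42 × [29.1 × ln(472/367) − 8.314 × ln(590/807)] = 43.9 J/K.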